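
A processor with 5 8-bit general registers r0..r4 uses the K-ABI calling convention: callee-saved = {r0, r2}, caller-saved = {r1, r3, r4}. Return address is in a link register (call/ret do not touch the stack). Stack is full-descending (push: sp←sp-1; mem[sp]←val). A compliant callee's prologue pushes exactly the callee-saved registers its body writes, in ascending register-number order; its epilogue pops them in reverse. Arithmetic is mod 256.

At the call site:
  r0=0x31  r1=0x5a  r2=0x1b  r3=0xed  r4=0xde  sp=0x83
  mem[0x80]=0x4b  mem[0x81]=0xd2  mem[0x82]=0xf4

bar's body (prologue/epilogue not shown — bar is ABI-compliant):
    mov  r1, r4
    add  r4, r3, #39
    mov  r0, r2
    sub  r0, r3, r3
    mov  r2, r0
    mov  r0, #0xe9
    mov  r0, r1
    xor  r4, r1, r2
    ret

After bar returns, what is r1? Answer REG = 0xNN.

prologue: push r0 → mem[0x82]=0x31, sp=0x82
prologue: push r2 → mem[0x81]=0x1b, sp=0x81
body[0] mov  r1, r4 → r1=0xde
body[1] add  r4, r3, #39 → r4=0x14
body[2] mov  r0, r2 → r0=0x1b
body[3] sub  r0, r3, r3 → r0=0x00
body[4] mov  r2, r0 → r2=0x00
body[5] mov  r0, #0xe9 → r0=0xe9
body[6] mov  r0, r1 → r0=0xde
body[7] xor  r4, r1, r2 → r4=0xde
epilogue: pop r2=0x1b, sp=0x82
epilogue: pop r0=0x31, sp=0x83
r1 is caller-saved → body value

REG = 0xde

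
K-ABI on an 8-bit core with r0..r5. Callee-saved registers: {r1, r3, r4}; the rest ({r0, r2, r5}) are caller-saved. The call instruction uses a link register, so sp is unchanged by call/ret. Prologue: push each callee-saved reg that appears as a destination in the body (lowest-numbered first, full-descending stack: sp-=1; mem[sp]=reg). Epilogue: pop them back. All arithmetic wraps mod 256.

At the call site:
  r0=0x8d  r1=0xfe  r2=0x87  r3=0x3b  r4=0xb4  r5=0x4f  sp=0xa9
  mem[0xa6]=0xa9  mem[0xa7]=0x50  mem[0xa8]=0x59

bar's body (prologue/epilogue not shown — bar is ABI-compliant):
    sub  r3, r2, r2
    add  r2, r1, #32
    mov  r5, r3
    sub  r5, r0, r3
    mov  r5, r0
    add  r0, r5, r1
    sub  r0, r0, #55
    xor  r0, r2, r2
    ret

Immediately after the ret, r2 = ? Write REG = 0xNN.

REG = 0x1e

prologue: push r3 -> mem[0xa8]=0x3b, sp=0xa8
body[0] sub  r3, r2, r2 -> r3=0x00
body[1] add  r2, r1, #32 -> r2=0x1e
body[2] mov  r5, r3 -> r5=0x00
body[3] sub  r5, r0, r3 -> r5=0x8d
body[4] mov  r5, r0 -> r5=0x8d
body[5] add  r0, r5, r1 -> r0=0x8b
body[6] sub  r0, r0, #55 -> r0=0x54
body[7] xor  r0, r2, r2 -> r0=0x00
epilogue: pop r3=0x3b, sp=0xa9
r2 is caller-saved -> body value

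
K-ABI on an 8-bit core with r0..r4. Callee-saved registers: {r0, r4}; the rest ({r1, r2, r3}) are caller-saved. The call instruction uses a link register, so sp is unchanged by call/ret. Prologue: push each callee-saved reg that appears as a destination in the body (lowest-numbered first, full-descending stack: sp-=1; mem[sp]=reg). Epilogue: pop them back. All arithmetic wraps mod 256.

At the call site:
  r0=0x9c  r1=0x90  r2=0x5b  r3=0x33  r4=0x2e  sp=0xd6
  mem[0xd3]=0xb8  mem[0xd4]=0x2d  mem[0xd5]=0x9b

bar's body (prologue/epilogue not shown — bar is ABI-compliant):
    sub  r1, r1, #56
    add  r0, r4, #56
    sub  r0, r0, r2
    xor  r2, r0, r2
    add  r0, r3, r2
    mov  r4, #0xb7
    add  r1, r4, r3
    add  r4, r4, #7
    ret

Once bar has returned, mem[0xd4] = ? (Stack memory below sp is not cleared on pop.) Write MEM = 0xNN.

MEM = 0x2e

prologue: push r0 -> mem[0xd5]=0x9c, sp=0xd5
prologue: push r4 -> mem[0xd4]=0x2e, sp=0xd4
body[0] sub  r1, r1, #56 -> r1=0x58
body[1] add  r0, r4, #56 -> r0=0x66
body[2] sub  r0, r0, r2 -> r0=0x0b
body[3] xor  r2, r0, r2 -> r2=0x50
body[4] add  r0, r3, r2 -> r0=0x83
body[5] mov  r4, #0xb7 -> r4=0xb7
body[6] add  r1, r4, r3 -> r1=0xea
body[7] add  r4, r4, #7 -> r4=0xbe
epilogue: pop r4=0x2e, sp=0xd5
epilogue: pop r0=0x9c, sp=0xd6
prologue pushed ['r0', 'r4'] at ['0xd5', '0xd4']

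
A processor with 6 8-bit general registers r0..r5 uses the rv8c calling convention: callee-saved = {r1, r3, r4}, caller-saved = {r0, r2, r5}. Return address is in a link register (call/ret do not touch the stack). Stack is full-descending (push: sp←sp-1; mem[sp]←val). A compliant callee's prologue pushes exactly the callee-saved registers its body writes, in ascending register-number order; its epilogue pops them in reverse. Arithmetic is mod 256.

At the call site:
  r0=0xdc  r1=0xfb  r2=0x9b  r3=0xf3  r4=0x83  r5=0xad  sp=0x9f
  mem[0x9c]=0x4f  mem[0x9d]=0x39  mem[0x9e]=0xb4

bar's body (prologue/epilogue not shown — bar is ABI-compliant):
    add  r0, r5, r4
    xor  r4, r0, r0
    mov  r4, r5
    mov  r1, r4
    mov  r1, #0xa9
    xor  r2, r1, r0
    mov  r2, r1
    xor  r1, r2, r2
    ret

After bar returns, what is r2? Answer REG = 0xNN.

REG = 0xa9

prologue: push r1 -> mem[0x9e]=0xfb, sp=0x9e
prologue: push r4 -> mem[0x9d]=0x83, sp=0x9d
body[0] add  r0, r5, r4 -> r0=0x30
body[1] xor  r4, r0, r0 -> r4=0x00
body[2] mov  r4, r5 -> r4=0xad
body[3] mov  r1, r4 -> r1=0xad
body[4] mov  r1, #0xa9 -> r1=0xa9
body[5] xor  r2, r1, r0 -> r2=0x99
body[6] mov  r2, r1 -> r2=0xa9
body[7] xor  r1, r2, r2 -> r1=0x00
epilogue: pop r4=0x83, sp=0x9e
epilogue: pop r1=0xfb, sp=0x9f
r2 is caller-saved -> body value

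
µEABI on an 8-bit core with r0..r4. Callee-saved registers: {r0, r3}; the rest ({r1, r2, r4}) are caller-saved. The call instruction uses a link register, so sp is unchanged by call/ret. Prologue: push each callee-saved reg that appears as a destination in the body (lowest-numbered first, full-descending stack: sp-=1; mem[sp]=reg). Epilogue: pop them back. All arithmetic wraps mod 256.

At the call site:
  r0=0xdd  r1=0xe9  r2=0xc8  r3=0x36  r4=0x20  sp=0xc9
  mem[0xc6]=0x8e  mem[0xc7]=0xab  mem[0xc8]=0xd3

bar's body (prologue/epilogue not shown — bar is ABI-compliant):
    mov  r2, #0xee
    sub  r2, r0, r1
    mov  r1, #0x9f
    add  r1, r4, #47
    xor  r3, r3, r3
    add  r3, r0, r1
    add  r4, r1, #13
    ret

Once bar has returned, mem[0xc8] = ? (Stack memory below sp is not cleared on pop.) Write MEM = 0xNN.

MEM = 0x36

prologue: push r3 → mem[0xc8]=0x36, sp=0xc8
body[0] mov  r2, #0xee → r2=0xee
body[1] sub  r2, r0, r1 → r2=0xf4
body[2] mov  r1, #0x9f → r1=0x9f
body[3] add  r1, r4, #47 → r1=0x4f
body[4] xor  r3, r3, r3 → r3=0x00
body[5] add  r3, r0, r1 → r3=0x2c
body[6] add  r4, r1, #13 → r4=0x5c
epilogue: pop r3=0x36, sp=0xc9
prologue pushed ['r3'] at ['0xc8']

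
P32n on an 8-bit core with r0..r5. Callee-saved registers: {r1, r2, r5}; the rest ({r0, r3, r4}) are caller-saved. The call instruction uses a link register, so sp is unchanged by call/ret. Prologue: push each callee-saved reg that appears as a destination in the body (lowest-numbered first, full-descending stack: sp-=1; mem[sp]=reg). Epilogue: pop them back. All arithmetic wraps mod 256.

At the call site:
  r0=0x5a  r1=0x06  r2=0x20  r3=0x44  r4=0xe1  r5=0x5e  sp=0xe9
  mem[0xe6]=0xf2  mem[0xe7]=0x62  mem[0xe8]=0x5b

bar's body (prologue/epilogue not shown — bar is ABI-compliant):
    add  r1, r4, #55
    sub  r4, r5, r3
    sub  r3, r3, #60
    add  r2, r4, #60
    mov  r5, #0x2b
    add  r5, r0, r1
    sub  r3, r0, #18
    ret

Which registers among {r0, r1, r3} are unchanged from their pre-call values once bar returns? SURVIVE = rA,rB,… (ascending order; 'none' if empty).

prologue: push r1 → mem[0xe8]=0x06, sp=0xe8
prologue: push r2 → mem[0xe7]=0x20, sp=0xe7
prologue: push r5 → mem[0xe6]=0x5e, sp=0xe6
body[0] add  r1, r4, #55 → r1=0x18
body[1] sub  r4, r5, r3 → r4=0x1a
body[2] sub  r3, r3, #60 → r3=0x08
body[3] add  r2, r4, #60 → r2=0x56
body[4] mov  r5, #0x2b → r5=0x2b
body[5] add  r5, r0, r1 → r5=0x72
body[6] sub  r3, r0, #18 → r3=0x48
epilogue: pop r5=0x5e, sp=0xe7
epilogue: pop r2=0x20, sp=0xe8
epilogue: pop r1=0x06, sp=0xe9
r0: caller-saved, written=False
r1: callee-saved, written=True
r3: caller-saved, written=True

SURVIVE = r0,r1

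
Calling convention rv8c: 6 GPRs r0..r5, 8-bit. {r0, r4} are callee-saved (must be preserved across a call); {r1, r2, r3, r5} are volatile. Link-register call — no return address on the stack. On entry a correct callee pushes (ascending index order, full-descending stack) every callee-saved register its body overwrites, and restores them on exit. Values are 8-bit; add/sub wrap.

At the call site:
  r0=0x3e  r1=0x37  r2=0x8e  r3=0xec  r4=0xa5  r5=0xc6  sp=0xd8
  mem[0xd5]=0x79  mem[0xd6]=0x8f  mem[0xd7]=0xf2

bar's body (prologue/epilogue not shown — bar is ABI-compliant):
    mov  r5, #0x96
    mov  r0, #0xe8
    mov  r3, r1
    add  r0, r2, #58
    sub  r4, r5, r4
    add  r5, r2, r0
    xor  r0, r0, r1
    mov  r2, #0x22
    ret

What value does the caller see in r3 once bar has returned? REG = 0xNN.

prologue: push r0 -> mem[0xd7]=0x3e, sp=0xd7
prologue: push r4 -> mem[0xd6]=0xa5, sp=0xd6
body[0] mov  r5, #0x96 -> r5=0x96
body[1] mov  r0, #0xe8 -> r0=0xe8
body[2] mov  r3, r1 -> r3=0x37
body[3] add  r0, r2, #58 -> r0=0xc8
body[4] sub  r4, r5, r4 -> r4=0xf1
body[5] add  r5, r2, r0 -> r5=0x56
body[6] xor  r0, r0, r1 -> r0=0xff
body[7] mov  r2, #0x22 -> r2=0x22
epilogue: pop r4=0xa5, sp=0xd7
epilogue: pop r0=0x3e, sp=0xd8
r3 is caller-saved -> body value

REG = 0x37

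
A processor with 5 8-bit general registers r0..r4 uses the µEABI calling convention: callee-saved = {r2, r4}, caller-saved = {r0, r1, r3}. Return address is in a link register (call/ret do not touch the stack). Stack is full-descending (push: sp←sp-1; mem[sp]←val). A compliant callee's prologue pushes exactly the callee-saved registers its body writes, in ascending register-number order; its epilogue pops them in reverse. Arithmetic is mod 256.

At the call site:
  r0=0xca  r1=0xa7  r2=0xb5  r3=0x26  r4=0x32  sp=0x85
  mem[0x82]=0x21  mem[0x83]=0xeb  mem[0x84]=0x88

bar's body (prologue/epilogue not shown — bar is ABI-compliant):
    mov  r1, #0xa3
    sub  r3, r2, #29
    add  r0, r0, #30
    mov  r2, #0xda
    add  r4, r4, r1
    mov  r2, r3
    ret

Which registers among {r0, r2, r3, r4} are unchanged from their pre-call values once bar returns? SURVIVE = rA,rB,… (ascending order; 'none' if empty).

prologue: push r2 → mem[0x84]=0xb5, sp=0x84
prologue: push r4 → mem[0x83]=0x32, sp=0x83
body[0] mov  r1, #0xa3 → r1=0xa3
body[1] sub  r3, r2, #29 → r3=0x98
body[2] add  r0, r0, #30 → r0=0xe8
body[3] mov  r2, #0xda → r2=0xda
body[4] add  r4, r4, r1 → r4=0xd5
body[5] mov  r2, r3 → r2=0x98
epilogue: pop r4=0x32, sp=0x84
epilogue: pop r2=0xb5, sp=0x85
r0: caller-saved, written=True
r2: callee-saved, written=True
r3: caller-saved, written=True
r4: callee-saved, written=True

SURVIVE = r2,r4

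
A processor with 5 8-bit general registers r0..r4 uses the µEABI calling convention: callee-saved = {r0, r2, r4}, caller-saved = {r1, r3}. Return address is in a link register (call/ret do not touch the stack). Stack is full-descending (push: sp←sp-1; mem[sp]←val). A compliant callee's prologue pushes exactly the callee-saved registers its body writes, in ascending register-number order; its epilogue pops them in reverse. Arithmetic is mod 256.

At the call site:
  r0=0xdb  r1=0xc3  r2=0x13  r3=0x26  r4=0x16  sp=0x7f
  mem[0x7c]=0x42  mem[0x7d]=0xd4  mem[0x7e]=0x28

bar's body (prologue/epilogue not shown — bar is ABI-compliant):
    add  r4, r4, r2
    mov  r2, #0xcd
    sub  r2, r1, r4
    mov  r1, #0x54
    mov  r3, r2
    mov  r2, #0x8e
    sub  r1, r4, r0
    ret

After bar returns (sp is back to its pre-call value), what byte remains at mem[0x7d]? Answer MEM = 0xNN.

MEM = 0x16

prologue: push r2 → mem[0x7e]=0x13, sp=0x7e
prologue: push r4 → mem[0x7d]=0x16, sp=0x7d
body[0] add  r4, r4, r2 → r4=0x29
body[1] mov  r2, #0xcd → r2=0xcd
body[2] sub  r2, r1, r4 → r2=0x9a
body[3] mov  r1, #0x54 → r1=0x54
body[4] mov  r3, r2 → r3=0x9a
body[5] mov  r2, #0x8e → r2=0x8e
body[6] sub  r1, r4, r0 → r1=0x4e
epilogue: pop r4=0x16, sp=0x7e
epilogue: pop r2=0x13, sp=0x7f
prologue pushed ['r2', 'r4'] at ['0x7e', '0x7d']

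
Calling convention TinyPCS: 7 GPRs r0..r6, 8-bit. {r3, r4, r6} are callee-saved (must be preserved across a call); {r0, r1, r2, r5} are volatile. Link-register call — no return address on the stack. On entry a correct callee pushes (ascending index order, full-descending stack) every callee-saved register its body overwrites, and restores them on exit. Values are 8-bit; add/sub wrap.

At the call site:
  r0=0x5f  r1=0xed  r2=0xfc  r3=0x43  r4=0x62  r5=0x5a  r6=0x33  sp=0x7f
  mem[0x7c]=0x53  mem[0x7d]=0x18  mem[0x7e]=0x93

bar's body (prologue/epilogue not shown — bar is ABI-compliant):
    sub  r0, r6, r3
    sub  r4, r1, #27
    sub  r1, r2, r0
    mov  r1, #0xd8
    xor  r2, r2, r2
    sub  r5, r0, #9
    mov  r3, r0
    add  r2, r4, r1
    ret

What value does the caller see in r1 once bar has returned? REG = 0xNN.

prologue: push r3 -> mem[0x7e]=0x43, sp=0x7e
prologue: push r4 -> mem[0x7d]=0x62, sp=0x7d
body[0] sub  r0, r6, r3 -> r0=0xf0
body[1] sub  r4, r1, #27 -> r4=0xd2
body[2] sub  r1, r2, r0 -> r1=0x0c
body[3] mov  r1, #0xd8 -> r1=0xd8
body[4] xor  r2, r2, r2 -> r2=0x00
body[5] sub  r5, r0, #9 -> r5=0xe7
body[6] mov  r3, r0 -> r3=0xf0
body[7] add  r2, r4, r1 -> r2=0xaa
epilogue: pop r4=0x62, sp=0x7e
epilogue: pop r3=0x43, sp=0x7f
r1 is caller-saved -> body value

REG = 0xd8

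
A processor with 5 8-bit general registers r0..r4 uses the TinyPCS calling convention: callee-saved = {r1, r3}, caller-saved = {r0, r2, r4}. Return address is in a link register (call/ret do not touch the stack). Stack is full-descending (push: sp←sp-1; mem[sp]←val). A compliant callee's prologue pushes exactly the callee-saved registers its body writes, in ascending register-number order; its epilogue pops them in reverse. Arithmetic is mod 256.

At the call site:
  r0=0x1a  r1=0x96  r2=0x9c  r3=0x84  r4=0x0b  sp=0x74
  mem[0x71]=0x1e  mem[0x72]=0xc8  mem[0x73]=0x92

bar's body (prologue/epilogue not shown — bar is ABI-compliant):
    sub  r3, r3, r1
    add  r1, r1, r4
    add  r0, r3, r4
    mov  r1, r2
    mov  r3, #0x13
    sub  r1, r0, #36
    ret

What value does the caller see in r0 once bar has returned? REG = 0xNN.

REG = 0xf9

prologue: push r1 -> mem[0x73]=0x96, sp=0x73
prologue: push r3 -> mem[0x72]=0x84, sp=0x72
body[0] sub  r3, r3, r1 -> r3=0xee
body[1] add  r1, r1, r4 -> r1=0xa1
body[2] add  r0, r3, r4 -> r0=0xf9
body[3] mov  r1, r2 -> r1=0x9c
body[4] mov  r3, #0x13 -> r3=0x13
body[5] sub  r1, r0, #36 -> r1=0xd5
epilogue: pop r3=0x84, sp=0x73
epilogue: pop r1=0x96, sp=0x74
r0 is caller-saved -> body value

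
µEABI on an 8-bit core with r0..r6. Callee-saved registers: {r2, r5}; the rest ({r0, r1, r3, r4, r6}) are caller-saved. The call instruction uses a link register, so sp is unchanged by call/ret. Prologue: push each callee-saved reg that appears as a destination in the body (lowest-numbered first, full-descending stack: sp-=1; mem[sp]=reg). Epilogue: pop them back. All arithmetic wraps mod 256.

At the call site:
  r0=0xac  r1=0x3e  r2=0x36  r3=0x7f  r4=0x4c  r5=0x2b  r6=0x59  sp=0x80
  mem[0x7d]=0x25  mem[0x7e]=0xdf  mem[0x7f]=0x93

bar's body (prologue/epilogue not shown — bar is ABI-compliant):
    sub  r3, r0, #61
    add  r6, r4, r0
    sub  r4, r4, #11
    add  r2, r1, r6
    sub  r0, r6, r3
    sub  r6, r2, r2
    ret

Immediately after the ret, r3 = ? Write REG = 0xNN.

REG = 0x6f

prologue: push r2 -> mem[0x7f]=0x36, sp=0x7f
body[0] sub  r3, r0, #61 -> r3=0x6f
body[1] add  r6, r4, r0 -> r6=0xf8
body[2] sub  r4, r4, #11 -> r4=0x41
body[3] add  r2, r1, r6 -> r2=0x36
body[4] sub  r0, r6, r3 -> r0=0x89
body[5] sub  r6, r2, r2 -> r6=0x00
epilogue: pop r2=0x36, sp=0x80
r3 is caller-saved -> body value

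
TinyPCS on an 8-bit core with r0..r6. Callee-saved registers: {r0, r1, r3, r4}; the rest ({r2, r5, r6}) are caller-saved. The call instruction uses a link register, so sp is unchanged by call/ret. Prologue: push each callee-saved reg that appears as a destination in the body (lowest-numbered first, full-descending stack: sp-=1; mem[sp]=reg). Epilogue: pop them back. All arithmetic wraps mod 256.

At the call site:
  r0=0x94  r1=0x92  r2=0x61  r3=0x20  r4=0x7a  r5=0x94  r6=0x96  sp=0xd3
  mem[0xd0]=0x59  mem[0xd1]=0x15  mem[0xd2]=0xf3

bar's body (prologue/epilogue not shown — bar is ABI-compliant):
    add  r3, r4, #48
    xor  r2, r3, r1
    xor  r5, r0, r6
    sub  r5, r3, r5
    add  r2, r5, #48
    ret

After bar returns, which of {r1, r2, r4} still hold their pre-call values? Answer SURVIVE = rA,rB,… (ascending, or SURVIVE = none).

prologue: push r3 → mem[0xd2]=0x20, sp=0xd2
body[0] add  r3, r4, #48 → r3=0xaa
body[1] xor  r2, r3, r1 → r2=0x38
body[2] xor  r5, r0, r6 → r5=0x02
body[3] sub  r5, r3, r5 → r5=0xa8
body[4] add  r2, r5, #48 → r2=0xd8
epilogue: pop r3=0x20, sp=0xd3
r1: callee-saved, written=False
r2: caller-saved, written=True
r4: callee-saved, written=False

SURVIVE = r1,r4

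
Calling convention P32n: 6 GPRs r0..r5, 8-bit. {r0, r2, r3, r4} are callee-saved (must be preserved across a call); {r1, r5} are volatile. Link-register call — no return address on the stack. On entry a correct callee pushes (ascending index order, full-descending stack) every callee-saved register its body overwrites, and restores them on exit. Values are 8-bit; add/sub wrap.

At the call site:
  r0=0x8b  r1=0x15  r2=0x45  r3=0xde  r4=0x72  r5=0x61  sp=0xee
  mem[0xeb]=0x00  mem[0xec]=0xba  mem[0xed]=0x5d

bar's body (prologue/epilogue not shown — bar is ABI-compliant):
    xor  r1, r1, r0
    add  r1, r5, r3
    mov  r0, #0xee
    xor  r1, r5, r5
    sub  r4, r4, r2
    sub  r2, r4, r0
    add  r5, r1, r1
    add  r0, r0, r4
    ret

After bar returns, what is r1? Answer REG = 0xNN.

prologue: push r0 → mem[0xed]=0x8b, sp=0xed
prologue: push r2 → mem[0xec]=0x45, sp=0xec
prologue: push r4 → mem[0xeb]=0x72, sp=0xeb
body[0] xor  r1, r1, r0 → r1=0x9e
body[1] add  r1, r5, r3 → r1=0x3f
body[2] mov  r0, #0xee → r0=0xee
body[3] xor  r1, r5, r5 → r1=0x00
body[4] sub  r4, r4, r2 → r4=0x2d
body[5] sub  r2, r4, r0 → r2=0x3f
body[6] add  r5, r1, r1 → r5=0x00
body[7] add  r0, r0, r4 → r0=0x1b
epilogue: pop r4=0x72, sp=0xec
epilogue: pop r2=0x45, sp=0xed
epilogue: pop r0=0x8b, sp=0xee
r1 is caller-saved → body value

REG = 0x00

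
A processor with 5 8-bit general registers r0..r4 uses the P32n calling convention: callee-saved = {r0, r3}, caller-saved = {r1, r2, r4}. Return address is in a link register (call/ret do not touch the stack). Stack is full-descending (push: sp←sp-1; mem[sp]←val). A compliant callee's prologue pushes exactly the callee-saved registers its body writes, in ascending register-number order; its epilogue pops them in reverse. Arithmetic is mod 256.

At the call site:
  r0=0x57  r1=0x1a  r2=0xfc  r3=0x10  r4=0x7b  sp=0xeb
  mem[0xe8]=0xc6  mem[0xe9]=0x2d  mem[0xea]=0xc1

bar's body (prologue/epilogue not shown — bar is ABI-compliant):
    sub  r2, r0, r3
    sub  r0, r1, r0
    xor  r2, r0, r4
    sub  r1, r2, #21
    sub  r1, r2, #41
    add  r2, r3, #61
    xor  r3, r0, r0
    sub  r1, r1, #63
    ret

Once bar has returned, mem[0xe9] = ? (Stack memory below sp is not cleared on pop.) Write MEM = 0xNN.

prologue: push r0 → mem[0xea]=0x57, sp=0xea
prologue: push r3 → mem[0xe9]=0x10, sp=0xe9
body[0] sub  r2, r0, r3 → r2=0x47
body[1] sub  r0, r1, r0 → r0=0xc3
body[2] xor  r2, r0, r4 → r2=0xb8
body[3] sub  r1, r2, #21 → r1=0xa3
body[4] sub  r1, r2, #41 → r1=0x8f
body[5] add  r2, r3, #61 → r2=0x4d
body[6] xor  r3, r0, r0 → r3=0x00
body[7] sub  r1, r1, #63 → r1=0x50
epilogue: pop r3=0x10, sp=0xea
epilogue: pop r0=0x57, sp=0xeb
prologue pushed ['r0', 'r3'] at ['0xea', '0xe9']

MEM = 0x10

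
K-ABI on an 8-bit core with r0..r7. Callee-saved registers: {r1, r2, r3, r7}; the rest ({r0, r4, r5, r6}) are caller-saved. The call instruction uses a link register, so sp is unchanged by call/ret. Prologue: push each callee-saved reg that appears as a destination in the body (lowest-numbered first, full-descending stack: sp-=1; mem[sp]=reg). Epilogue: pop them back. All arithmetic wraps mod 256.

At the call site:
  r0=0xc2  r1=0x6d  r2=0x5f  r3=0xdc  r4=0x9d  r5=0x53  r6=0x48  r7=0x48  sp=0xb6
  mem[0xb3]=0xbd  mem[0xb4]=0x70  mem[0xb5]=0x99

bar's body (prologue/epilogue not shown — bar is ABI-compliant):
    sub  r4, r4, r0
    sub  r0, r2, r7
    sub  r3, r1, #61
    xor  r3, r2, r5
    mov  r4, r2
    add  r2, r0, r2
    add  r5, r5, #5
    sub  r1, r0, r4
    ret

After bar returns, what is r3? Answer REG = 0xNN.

prologue: push r1 -> mem[0xb5]=0x6d, sp=0xb5
prologue: push r2 -> mem[0xb4]=0x5f, sp=0xb4
prologue: push r3 -> mem[0xb3]=0xdc, sp=0xb3
body[0] sub  r4, r4, r0 -> r4=0xdb
body[1] sub  r0, r2, r7 -> r0=0x17
body[2] sub  r3, r1, #61 -> r3=0x30
body[3] xor  r3, r2, r5 -> r3=0x0c
body[4] mov  r4, r2 -> r4=0x5f
body[5] add  r2, r0, r2 -> r2=0x76
body[6] add  r5, r5, #5 -> r5=0x58
body[7] sub  r1, r0, r4 -> r1=0xb8
epilogue: pop r3=0xdc, sp=0xb4
epilogue: pop r2=0x5f, sp=0xb5
epilogue: pop r1=0x6d, sp=0xb6
r3 is callee-saved -> restored

REG = 0xdc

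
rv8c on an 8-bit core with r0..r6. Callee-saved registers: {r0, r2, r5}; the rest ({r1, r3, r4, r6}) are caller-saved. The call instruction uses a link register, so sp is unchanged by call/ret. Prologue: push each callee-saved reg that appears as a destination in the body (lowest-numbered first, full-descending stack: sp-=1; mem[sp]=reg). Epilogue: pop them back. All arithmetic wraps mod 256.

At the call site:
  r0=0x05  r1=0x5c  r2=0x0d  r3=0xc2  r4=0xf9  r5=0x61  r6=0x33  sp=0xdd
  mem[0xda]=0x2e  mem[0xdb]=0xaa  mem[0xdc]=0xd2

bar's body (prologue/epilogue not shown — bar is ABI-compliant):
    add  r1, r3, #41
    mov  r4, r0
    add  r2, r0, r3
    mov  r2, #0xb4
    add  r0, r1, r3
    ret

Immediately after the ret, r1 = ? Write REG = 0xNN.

REG = 0xeb

prologue: push r0 -> mem[0xdc]=0x05, sp=0xdc
prologue: push r2 -> mem[0xdb]=0x0d, sp=0xdb
body[0] add  r1, r3, #41 -> r1=0xeb
body[1] mov  r4, r0 -> r4=0x05
body[2] add  r2, r0, r3 -> r2=0xc7
body[3] mov  r2, #0xb4 -> r2=0xb4
body[4] add  r0, r1, r3 -> r0=0xad
epilogue: pop r2=0x0d, sp=0xdc
epilogue: pop r0=0x05, sp=0xdd
r1 is caller-saved -> body value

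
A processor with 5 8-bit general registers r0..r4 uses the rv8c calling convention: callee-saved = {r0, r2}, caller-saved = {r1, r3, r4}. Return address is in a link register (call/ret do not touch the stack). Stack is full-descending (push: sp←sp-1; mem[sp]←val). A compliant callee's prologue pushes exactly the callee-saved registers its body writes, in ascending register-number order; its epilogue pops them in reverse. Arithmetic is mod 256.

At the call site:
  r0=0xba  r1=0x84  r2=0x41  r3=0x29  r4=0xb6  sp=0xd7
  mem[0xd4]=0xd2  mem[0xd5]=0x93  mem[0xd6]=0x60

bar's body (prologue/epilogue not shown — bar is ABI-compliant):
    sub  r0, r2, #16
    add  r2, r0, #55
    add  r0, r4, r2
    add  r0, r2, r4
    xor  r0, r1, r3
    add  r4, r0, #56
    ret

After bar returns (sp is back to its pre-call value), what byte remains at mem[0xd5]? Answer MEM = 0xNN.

prologue: push r0 -> mem[0xd6]=0xba, sp=0xd6
prologue: push r2 -> mem[0xd5]=0x41, sp=0xd5
body[0] sub  r0, r2, #16 -> r0=0x31
body[1] add  r2, r0, #55 -> r2=0x68
body[2] add  r0, r4, r2 -> r0=0x1e
body[3] add  r0, r2, r4 -> r0=0x1e
body[4] xor  r0, r1, r3 -> r0=0xad
body[5] add  r4, r0, #56 -> r4=0xe5
epilogue: pop r2=0x41, sp=0xd6
epilogue: pop r0=0xba, sp=0xd7
prologue pushed ['r0', 'r2'] at ['0xd6', '0xd5']

MEM = 0x41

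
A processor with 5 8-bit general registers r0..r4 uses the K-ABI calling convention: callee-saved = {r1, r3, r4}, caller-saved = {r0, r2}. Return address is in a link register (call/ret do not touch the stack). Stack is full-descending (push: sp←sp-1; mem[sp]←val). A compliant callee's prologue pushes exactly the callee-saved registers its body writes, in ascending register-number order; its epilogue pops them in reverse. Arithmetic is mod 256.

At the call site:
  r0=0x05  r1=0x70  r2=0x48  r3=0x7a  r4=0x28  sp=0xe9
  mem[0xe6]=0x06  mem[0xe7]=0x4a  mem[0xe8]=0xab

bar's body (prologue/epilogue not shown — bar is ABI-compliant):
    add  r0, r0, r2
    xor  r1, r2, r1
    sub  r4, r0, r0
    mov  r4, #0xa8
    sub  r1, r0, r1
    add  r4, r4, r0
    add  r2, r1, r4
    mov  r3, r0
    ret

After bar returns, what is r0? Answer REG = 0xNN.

REG = 0x4d

prologue: push r1 → mem[0xe8]=0x70, sp=0xe8
prologue: push r3 → mem[0xe7]=0x7a, sp=0xe7
prologue: push r4 → mem[0xe6]=0x28, sp=0xe6
body[0] add  r0, r0, r2 → r0=0x4d
body[1] xor  r1, r2, r1 → r1=0x38
body[2] sub  r4, r0, r0 → r4=0x00
body[3] mov  r4, #0xa8 → r4=0xa8
body[4] sub  r1, r0, r1 → r1=0x15
body[5] add  r4, r4, r0 → r4=0xf5
body[6] add  r2, r1, r4 → r2=0x0a
body[7] mov  r3, r0 → r3=0x4d
epilogue: pop r4=0x28, sp=0xe7
epilogue: pop r3=0x7a, sp=0xe8
epilogue: pop r1=0x70, sp=0xe9
r0 is caller-saved → body value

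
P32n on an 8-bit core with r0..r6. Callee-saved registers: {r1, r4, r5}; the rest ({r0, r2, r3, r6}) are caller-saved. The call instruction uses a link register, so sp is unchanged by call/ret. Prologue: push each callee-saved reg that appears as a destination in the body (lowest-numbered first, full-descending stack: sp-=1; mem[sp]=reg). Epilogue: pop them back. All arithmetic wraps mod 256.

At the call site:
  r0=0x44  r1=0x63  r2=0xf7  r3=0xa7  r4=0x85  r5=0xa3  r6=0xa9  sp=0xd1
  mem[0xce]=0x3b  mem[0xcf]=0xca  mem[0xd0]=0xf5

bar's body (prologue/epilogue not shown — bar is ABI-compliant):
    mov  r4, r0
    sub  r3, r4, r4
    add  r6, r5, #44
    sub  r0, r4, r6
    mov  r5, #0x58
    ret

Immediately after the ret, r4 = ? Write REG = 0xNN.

prologue: push r4 -> mem[0xd0]=0x85, sp=0xd0
prologue: push r5 -> mem[0xcf]=0xa3, sp=0xcf
body[0] mov  r4, r0 -> r4=0x44
body[1] sub  r3, r4, r4 -> r3=0x00
body[2] add  r6, r5, #44 -> r6=0xcf
body[3] sub  r0, r4, r6 -> r0=0x75
body[4] mov  r5, #0x58 -> r5=0x58
epilogue: pop r5=0xa3, sp=0xd0
epilogue: pop r4=0x85, sp=0xd1
r4 is callee-saved -> restored

REG = 0x85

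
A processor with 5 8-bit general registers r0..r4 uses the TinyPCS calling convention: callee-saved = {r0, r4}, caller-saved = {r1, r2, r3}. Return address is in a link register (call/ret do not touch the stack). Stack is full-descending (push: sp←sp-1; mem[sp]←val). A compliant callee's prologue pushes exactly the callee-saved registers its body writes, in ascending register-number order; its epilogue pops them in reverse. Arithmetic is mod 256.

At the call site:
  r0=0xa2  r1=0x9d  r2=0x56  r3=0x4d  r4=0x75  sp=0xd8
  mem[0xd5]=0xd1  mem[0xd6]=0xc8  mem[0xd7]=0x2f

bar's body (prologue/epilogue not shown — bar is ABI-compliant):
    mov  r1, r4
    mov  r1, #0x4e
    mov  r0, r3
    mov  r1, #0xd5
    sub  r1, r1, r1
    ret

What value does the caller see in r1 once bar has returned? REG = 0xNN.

REG = 0x00

prologue: push r0 → mem[0xd7]=0xa2, sp=0xd7
body[0] mov  r1, r4 → r1=0x75
body[1] mov  r1, #0x4e → r1=0x4e
body[2] mov  r0, r3 → r0=0x4d
body[3] mov  r1, #0xd5 → r1=0xd5
body[4] sub  r1, r1, r1 → r1=0x00
epilogue: pop r0=0xa2, sp=0xd8
r1 is caller-saved → body value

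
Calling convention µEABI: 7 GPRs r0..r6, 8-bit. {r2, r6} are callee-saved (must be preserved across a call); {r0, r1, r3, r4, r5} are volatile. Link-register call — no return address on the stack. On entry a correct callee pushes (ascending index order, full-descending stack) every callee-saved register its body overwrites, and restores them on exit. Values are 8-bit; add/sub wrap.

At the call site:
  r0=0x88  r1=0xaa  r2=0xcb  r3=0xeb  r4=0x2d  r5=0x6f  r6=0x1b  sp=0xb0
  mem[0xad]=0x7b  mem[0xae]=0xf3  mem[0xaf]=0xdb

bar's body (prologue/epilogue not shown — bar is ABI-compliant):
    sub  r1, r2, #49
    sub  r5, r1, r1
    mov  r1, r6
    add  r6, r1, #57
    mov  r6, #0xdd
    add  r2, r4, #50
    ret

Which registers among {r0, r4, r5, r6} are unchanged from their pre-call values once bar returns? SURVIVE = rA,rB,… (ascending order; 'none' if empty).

prologue: push r2 → mem[0xaf]=0xcb, sp=0xaf
prologue: push r6 → mem[0xae]=0x1b, sp=0xae
body[0] sub  r1, r2, #49 → r1=0x9a
body[1] sub  r5, r1, r1 → r5=0x00
body[2] mov  r1, r6 → r1=0x1b
body[3] add  r6, r1, #57 → r6=0x54
body[4] mov  r6, #0xdd → r6=0xdd
body[5] add  r2, r4, #50 → r2=0x5f
epilogue: pop r6=0x1b, sp=0xaf
epilogue: pop r2=0xcb, sp=0xb0
r0: caller-saved, written=False
r4: caller-saved, written=False
r5: caller-saved, written=True
r6: callee-saved, written=True

SURVIVE = r0,r4,r6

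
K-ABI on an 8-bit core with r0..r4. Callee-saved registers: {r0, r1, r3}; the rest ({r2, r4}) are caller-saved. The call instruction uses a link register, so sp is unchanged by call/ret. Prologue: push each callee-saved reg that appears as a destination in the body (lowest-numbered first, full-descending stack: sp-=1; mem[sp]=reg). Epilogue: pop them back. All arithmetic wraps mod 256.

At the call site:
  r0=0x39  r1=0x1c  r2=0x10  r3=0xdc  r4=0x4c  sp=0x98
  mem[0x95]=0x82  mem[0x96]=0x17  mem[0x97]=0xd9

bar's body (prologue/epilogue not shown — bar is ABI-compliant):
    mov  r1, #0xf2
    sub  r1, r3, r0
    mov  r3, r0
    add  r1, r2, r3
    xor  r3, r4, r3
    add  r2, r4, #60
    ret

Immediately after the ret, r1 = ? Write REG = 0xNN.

REG = 0x1c

prologue: push r1 → mem[0x97]=0x1c, sp=0x97
prologue: push r3 → mem[0x96]=0xdc, sp=0x96
body[0] mov  r1, #0xf2 → r1=0xf2
body[1] sub  r1, r3, r0 → r1=0xa3
body[2] mov  r3, r0 → r3=0x39
body[3] add  r1, r2, r3 → r1=0x49
body[4] xor  r3, r4, r3 → r3=0x75
body[5] add  r2, r4, #60 → r2=0x88
epilogue: pop r3=0xdc, sp=0x97
epilogue: pop r1=0x1c, sp=0x98
r1 is callee-saved → restored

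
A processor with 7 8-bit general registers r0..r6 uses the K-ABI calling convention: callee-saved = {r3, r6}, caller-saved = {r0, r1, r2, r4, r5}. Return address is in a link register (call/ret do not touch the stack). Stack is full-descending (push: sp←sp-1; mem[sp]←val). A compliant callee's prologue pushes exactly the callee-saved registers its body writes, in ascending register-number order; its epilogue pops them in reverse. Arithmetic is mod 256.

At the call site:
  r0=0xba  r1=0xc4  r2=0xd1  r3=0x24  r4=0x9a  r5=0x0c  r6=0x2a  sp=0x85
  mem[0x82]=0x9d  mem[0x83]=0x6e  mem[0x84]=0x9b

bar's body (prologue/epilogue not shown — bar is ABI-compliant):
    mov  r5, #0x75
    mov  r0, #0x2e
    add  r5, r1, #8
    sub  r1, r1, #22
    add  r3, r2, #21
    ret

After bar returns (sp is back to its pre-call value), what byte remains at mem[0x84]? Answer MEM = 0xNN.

MEM = 0x24

prologue: push r3 → mem[0x84]=0x24, sp=0x84
body[0] mov  r5, #0x75 → r5=0x75
body[1] mov  r0, #0x2e → r0=0x2e
body[2] add  r5, r1, #8 → r5=0xcc
body[3] sub  r1, r1, #22 → r1=0xae
body[4] add  r3, r2, #21 → r3=0xe6
epilogue: pop r3=0x24, sp=0x85
prologue pushed ['r3'] at ['0x84']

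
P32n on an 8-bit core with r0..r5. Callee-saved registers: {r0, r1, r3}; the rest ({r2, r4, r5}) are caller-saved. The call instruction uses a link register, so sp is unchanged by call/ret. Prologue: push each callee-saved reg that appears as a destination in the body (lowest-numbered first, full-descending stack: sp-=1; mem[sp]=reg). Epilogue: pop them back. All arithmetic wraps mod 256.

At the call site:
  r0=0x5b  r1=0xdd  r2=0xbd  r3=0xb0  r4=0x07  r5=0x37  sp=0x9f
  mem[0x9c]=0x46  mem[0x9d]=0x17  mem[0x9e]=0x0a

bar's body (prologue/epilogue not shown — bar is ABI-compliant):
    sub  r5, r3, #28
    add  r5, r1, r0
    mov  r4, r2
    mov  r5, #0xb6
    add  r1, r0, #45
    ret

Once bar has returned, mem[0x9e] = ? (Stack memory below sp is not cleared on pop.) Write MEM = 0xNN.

prologue: push r1 -> mem[0x9e]=0xdd, sp=0x9e
body[0] sub  r5, r3, #28 -> r5=0x94
body[1] add  r5, r1, r0 -> r5=0x38
body[2] mov  r4, r2 -> r4=0xbd
body[3] mov  r5, #0xb6 -> r5=0xb6
body[4] add  r1, r0, #45 -> r1=0x88
epilogue: pop r1=0xdd, sp=0x9f
prologue pushed ['r1'] at ['0x9e']

MEM = 0xdd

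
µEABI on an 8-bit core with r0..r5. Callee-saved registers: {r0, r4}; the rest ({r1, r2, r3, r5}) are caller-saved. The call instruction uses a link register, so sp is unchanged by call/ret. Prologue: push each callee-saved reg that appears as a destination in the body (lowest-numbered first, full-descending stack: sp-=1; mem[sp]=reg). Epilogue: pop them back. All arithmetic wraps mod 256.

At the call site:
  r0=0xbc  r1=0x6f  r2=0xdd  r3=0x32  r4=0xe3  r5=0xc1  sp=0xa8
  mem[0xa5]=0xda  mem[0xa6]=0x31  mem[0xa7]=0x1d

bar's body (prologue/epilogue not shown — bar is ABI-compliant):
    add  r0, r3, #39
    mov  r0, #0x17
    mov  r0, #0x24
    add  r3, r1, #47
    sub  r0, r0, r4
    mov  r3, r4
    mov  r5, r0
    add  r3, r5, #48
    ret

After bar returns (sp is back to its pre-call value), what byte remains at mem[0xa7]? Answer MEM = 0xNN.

prologue: push r0 → mem[0xa7]=0xbc, sp=0xa7
body[0] add  r0, r3, #39 → r0=0x59
body[1] mov  r0, #0x17 → r0=0x17
body[2] mov  r0, #0x24 → r0=0x24
body[3] add  r3, r1, #47 → r3=0x9e
body[4] sub  r0, r0, r4 → r0=0x41
body[5] mov  r3, r4 → r3=0xe3
body[6] mov  r5, r0 → r5=0x41
body[7] add  r3, r5, #48 → r3=0x71
epilogue: pop r0=0xbc, sp=0xa8
prologue pushed ['r0'] at ['0xa7']

MEM = 0xbc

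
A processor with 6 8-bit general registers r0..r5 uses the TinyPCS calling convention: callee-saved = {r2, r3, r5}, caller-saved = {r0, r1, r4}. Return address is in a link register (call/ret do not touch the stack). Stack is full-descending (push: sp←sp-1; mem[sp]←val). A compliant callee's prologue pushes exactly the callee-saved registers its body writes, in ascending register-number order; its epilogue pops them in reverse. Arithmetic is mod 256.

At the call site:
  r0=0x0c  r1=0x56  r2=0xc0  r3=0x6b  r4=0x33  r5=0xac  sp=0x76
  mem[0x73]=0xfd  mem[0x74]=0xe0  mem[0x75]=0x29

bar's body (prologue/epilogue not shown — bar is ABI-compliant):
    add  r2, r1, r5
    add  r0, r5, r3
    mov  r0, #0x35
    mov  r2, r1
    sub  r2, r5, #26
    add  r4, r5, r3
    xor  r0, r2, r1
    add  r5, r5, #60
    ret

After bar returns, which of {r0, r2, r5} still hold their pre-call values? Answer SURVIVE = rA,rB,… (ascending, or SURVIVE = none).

SURVIVE = r2,r5

prologue: push r2 → mem[0x75]=0xc0, sp=0x75
prologue: push r5 → mem[0x74]=0xac, sp=0x74
body[0] add  r2, r1, r5 → r2=0x02
body[1] add  r0, r5, r3 → r0=0x17
body[2] mov  r0, #0x35 → r0=0x35
body[3] mov  r2, r1 → r2=0x56
body[4] sub  r2, r5, #26 → r2=0x92
body[5] add  r4, r5, r3 → r4=0x17
body[6] xor  r0, r2, r1 → r0=0xc4
body[7] add  r5, r5, #60 → r5=0xe8
epilogue: pop r5=0xac, sp=0x75
epilogue: pop r2=0xc0, sp=0x76
r0: caller-saved, written=True
r2: callee-saved, written=True
r5: callee-saved, written=True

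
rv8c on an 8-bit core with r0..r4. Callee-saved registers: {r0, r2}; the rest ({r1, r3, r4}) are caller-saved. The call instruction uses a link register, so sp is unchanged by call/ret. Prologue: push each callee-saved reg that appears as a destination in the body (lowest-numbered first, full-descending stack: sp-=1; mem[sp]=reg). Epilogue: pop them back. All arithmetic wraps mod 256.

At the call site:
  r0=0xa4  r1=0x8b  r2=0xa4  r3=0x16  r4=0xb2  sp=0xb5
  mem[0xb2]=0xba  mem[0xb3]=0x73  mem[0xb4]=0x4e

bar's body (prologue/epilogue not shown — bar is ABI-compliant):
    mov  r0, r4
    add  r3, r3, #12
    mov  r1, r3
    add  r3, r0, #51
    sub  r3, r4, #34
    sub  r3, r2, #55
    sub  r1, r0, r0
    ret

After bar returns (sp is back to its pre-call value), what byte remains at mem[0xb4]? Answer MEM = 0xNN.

MEM = 0xa4

prologue: push r0 -> mem[0xb4]=0xa4, sp=0xb4
body[0] mov  r0, r4 -> r0=0xb2
body[1] add  r3, r3, #12 -> r3=0x22
body[2] mov  r1, r3 -> r1=0x22
body[3] add  r3, r0, #51 -> r3=0xe5
body[4] sub  r3, r4, #34 -> r3=0x90
body[5] sub  r3, r2, #55 -> r3=0x6d
body[6] sub  r1, r0, r0 -> r1=0x00
epilogue: pop r0=0xa4, sp=0xb5
prologue pushed ['r0'] at ['0xb4']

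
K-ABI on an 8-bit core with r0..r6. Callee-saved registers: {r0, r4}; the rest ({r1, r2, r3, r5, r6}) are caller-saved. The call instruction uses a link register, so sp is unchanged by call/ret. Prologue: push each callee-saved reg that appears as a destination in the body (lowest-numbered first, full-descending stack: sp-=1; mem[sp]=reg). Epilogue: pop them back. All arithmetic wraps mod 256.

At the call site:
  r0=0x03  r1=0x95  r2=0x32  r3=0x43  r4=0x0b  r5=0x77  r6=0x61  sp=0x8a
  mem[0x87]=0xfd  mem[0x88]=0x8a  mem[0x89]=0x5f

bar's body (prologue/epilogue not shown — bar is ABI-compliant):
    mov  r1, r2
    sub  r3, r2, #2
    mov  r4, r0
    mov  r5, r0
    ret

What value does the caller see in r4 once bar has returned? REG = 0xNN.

REG = 0x0b

prologue: push r4 → mem[0x89]=0x0b, sp=0x89
body[0] mov  r1, r2 → r1=0x32
body[1] sub  r3, r2, #2 → r3=0x30
body[2] mov  r4, r0 → r4=0x03
body[3] mov  r5, r0 → r5=0x03
epilogue: pop r4=0x0b, sp=0x8a
r4 is callee-saved → restored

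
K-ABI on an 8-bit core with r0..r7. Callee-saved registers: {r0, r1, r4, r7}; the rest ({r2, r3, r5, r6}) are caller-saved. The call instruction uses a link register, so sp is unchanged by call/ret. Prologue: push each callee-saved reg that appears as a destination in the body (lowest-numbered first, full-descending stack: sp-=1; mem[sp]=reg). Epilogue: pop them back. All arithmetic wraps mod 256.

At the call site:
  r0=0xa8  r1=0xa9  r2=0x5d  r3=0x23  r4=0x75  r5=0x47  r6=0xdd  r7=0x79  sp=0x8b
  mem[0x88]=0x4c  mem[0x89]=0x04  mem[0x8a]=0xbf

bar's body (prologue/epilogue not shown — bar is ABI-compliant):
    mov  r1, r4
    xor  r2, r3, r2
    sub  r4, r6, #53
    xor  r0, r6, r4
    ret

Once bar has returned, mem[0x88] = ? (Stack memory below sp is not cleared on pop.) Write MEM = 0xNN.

prologue: push r0 -> mem[0x8a]=0xa8, sp=0x8a
prologue: push r1 -> mem[0x89]=0xa9, sp=0x89
prologue: push r4 -> mem[0x88]=0x75, sp=0x88
body[0] mov  r1, r4 -> r1=0x75
body[1] xor  r2, r3, r2 -> r2=0x7e
body[2] sub  r4, r6, #53 -> r4=0xa8
body[3] xor  r0, r6, r4 -> r0=0x75
epilogue: pop r4=0x75, sp=0x89
epilogue: pop r1=0xa9, sp=0x8a
epilogue: pop r0=0xa8, sp=0x8b
prologue pushed ['r0', 'r1', 'r4'] at ['0x8a', '0x89', '0x88']

MEM = 0x75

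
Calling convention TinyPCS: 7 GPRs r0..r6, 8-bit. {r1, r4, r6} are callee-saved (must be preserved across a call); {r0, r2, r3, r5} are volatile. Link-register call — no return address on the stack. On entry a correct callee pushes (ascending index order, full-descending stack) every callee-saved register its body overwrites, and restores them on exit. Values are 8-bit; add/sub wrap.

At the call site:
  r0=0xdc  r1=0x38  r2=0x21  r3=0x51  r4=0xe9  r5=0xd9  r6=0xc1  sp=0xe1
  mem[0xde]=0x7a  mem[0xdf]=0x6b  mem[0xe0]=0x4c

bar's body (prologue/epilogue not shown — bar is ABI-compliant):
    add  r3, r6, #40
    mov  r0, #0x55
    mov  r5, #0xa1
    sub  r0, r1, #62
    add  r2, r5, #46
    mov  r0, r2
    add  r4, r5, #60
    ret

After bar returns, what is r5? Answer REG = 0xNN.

prologue: push r4 → mem[0xe0]=0xe9, sp=0xe0
body[0] add  r3, r6, #40 → r3=0xe9
body[1] mov  r0, #0x55 → r0=0x55
body[2] mov  r5, #0xa1 → r5=0xa1
body[3] sub  r0, r1, #62 → r0=0xfa
body[4] add  r2, r5, #46 → r2=0xcf
body[5] mov  r0, r2 → r0=0xcf
body[6] add  r4, r5, #60 → r4=0xdd
epilogue: pop r4=0xe9, sp=0xe1
r5 is caller-saved → body value

REG = 0xa1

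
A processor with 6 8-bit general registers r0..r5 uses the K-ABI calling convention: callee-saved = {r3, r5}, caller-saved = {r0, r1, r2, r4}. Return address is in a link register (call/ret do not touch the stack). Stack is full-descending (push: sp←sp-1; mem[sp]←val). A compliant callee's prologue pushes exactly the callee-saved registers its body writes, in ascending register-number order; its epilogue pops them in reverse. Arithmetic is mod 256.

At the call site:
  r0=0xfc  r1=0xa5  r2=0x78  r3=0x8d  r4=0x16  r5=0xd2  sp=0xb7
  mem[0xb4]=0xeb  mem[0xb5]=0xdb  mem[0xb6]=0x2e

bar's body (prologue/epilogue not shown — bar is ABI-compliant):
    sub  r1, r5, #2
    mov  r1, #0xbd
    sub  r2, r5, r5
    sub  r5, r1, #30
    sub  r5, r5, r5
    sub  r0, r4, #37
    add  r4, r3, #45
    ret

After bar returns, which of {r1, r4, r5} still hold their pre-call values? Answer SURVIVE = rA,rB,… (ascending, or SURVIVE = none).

SURVIVE = r5

prologue: push r5 -> mem[0xb6]=0xd2, sp=0xb6
body[0] sub  r1, r5, #2 -> r1=0xd0
body[1] mov  r1, #0xbd -> r1=0xbd
body[2] sub  r2, r5, r5 -> r2=0x00
body[3] sub  r5, r1, #30 -> r5=0x9f
body[4] sub  r5, r5, r5 -> r5=0x00
body[5] sub  r0, r4, #37 -> r0=0xf1
body[6] add  r4, r3, #45 -> r4=0xba
epilogue: pop r5=0xd2, sp=0xb7
r1: caller-saved, written=True
r4: caller-saved, written=True
r5: callee-saved, written=True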